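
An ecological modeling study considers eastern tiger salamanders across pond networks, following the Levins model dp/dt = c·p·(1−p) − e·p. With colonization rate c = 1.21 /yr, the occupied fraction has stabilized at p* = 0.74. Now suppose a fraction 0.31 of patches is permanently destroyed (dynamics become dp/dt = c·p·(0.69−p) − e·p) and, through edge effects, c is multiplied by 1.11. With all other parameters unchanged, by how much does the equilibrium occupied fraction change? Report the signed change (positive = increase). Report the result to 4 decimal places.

-0.2842

Balance c(1−p*) = e gives e = 1.21×(1 − 0.74000) = 0.31460.
New p* = 0.69 − e/c = 0.69 − 0.31460/1.34310 = 0.45577.
Δp* = 0.45577 − 0.74000 = -0.28423.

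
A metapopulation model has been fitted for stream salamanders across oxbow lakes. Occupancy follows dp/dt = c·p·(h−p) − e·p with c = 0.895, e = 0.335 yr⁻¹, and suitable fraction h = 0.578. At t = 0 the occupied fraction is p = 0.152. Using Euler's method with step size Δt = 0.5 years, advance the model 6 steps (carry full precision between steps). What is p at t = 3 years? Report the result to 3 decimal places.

0.171

Update rule: p ← p + [c·p·(h−p) − e·p]·Δt with Δt = 0.5.
p: 0.15200 → 0.15552  (Δp = +0.00352)
p: 0.15552 → 0.15887  (Δp = +0.00335)
p: 0.15887 → 0.16206  (Δp = +0.00319)
p: 0.16206 → 0.16508  (Δp = +0.00302)
p: 0.16508 → 0.16793  (Δp = +0.00285)
p: 0.16793 → 0.17062  (Δp = +0.00269)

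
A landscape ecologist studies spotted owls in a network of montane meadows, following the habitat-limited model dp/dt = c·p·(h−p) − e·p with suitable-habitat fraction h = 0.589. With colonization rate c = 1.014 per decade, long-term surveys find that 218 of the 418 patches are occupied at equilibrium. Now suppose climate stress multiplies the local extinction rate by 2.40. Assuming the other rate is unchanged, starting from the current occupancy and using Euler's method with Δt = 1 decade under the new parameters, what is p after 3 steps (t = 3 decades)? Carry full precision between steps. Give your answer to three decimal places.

0.440

Observed p* = 218/418 = 0.52153.
Balance c(h−p*) = e gives e = 1.014×(0.589 − 0.52153) = 0.06841.
Starting from p₀ = 0.52153; update p ← p + (dp/dt)·Δt with the new parameters.
t = 1: p = 0.52153 + (-0.04995) = 0.47158
t = 2: p = 0.47158 + (-0.02128) = 0.45030
t = 3: p = 0.45030 + (-0.01060) = 0.43969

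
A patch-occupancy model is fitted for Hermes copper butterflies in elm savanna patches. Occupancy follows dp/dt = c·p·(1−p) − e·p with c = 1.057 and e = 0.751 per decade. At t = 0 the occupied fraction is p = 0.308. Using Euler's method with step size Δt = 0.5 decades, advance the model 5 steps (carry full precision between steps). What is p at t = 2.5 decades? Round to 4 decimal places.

Update rule: p ← p + [c·p·(1−p) − e·p]·Δt with Δt = 0.5.
p: 0.30800 → 0.30499  (Δp = -0.00301)
p: 0.30499 → 0.30249  (Δp = -0.00250)
p: 0.30249 → 0.30041  (Δp = -0.00208)
p: 0.30041 → 0.29868  (Δp = -0.00173)
p: 0.29868 → 0.29723  (Δp = -0.00145)

0.2972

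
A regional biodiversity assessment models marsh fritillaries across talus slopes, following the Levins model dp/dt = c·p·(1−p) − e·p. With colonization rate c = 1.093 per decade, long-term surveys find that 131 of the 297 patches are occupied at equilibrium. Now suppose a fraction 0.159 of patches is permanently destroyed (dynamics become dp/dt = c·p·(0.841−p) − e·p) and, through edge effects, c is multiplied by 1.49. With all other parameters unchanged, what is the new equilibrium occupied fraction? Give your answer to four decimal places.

0.4659

Observed p* = 131/297 = 0.44108.
Balance c(1−p*) = e gives e = 1.093×(1 − 0.44108) = 0.61090.
New p* = 0.841 − e/c = 0.841 − 0.61090/1.62857 = 0.46589.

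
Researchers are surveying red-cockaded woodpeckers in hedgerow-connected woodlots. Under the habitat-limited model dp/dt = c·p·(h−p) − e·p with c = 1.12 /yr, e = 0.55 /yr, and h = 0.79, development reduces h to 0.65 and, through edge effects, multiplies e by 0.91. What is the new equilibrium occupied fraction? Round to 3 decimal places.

0.203

Before: p* = h − e/c = 0.79 − 0.55/1.12 = 0.79 − 0.4911 = 0.2989.
After: c = 1.12, e = 0.5005, h = 0.65; p* = 0.65 − 0.5005/1.12 = 0.2031.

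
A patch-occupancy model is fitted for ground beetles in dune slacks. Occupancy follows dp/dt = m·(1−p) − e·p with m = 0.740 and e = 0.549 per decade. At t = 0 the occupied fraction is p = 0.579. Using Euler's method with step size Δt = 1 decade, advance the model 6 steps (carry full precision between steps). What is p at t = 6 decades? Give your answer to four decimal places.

Update rule: p ← p + [m·(1−p) − e·p]·Δt with Δt = 1.
t = 1: p = 0.57900 + (-0.00633) = 0.57267
t = 2: p = 0.57267 + (+0.00183) = 0.57450
t = 3: p = 0.57450 + (-0.00053) = 0.57397
t = 4: p = 0.57397 + (+0.00015) = 0.57412
t = 5: p = 0.57412 + (-0.00004) = 0.57408
t = 6: p = 0.57408 + (+0.00001) = 0.57409

0.5741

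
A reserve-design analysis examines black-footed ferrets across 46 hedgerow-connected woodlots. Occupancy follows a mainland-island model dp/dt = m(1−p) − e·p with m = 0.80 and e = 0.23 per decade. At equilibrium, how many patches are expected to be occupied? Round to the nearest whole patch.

p* = m/(m+e) = 0.80/1.0300 = 0.7767.
Expected occupied patches = N × p* = 46 × 0.7767 = 35.73 ≈ 36.

36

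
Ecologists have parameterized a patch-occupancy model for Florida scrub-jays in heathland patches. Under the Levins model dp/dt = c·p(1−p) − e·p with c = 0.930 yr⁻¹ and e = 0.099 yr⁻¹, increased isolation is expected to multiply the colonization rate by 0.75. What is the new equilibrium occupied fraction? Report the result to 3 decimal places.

Before: p* = 1 − 0.099/0.930 = 0.8935.
After the change, c = 0.6975, e = 0.099, so p* = 1 − 0.099/0.6975 = 0.8581.

0.858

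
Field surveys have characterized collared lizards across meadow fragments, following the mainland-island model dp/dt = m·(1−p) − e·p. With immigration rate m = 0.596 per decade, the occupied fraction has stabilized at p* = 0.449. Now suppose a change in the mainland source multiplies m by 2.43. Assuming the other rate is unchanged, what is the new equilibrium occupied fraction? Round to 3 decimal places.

0.664

Balance m(1−p*) = e·p* gives e = m(1−p*)/p* = 0.596×0.55100/0.44900 = 0.73139.
New p* = m/(m+e) = 1.44828/(1.44828+0.73139) = 0.66445.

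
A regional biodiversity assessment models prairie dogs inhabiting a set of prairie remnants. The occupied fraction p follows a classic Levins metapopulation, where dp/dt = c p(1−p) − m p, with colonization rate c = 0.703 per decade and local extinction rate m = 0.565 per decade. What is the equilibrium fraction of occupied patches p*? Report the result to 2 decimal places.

0.20

At equilibrium, colonization balances extinction: c·p*·(1−p*) = m·p*.
So p* = 1 − m/c = 1 − 0.565/0.703 = 1 − 0.8037 = 0.1963.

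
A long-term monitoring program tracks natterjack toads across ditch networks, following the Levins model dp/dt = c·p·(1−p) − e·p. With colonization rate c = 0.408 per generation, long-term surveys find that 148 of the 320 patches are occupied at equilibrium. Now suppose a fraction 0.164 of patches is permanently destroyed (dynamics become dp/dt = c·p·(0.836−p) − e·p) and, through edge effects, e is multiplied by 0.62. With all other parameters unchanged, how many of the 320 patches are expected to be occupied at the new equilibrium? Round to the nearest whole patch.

161

Observed p* = 148/320 = 0.46250.
Balance c(1−p*) = e gives e = 0.408×(1 − 0.46250) = 0.21930.
New p* = 0.836 − e/c = 0.836 − 0.13597/0.40800 = 0.50274.
Expected occupied = 320 × 0.50274 = 160.88 ≈ 161.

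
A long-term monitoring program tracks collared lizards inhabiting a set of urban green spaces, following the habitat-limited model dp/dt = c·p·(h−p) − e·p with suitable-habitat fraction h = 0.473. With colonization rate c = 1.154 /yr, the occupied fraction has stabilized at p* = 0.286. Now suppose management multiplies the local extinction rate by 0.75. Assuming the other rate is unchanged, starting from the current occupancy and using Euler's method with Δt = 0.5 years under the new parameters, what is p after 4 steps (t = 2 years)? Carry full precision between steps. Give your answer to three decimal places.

0.311

Balance c(h−p*) = e gives e = 1.154×(0.473 − 0.28600) = 0.21580.
Starting from p₀ = 0.28600; update p ← p + (dp/dt)·Δt with the new parameters.
t = 0.5: p = 0.28600 + (+0.00771) = 0.29371
t = 1: p = 0.29371 + (+0.00662) = 0.30033
t = 1.5: p = 0.30033 + (+0.00562) = 0.30595
t = 2: p = 0.30595 + (+0.00473) = 0.31068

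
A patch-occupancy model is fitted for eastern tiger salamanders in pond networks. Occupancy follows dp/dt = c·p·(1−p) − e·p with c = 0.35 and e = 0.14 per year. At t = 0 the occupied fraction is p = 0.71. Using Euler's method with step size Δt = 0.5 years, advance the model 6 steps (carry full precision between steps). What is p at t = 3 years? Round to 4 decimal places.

Update rule: p ← p + [c·p·(1−p) − e·p]·Δt with Δt = 0.5.
p: 0.71000 → 0.69633  (Δp = -0.01367)
p: 0.69633 → 0.68459  (Δp = -0.01174)
p: 0.68459 → 0.67446  (Δp = -0.01013)
p: 0.67446 → 0.66567  (Δp = -0.00879)
p: 0.66567 → 0.65802  (Δp = -0.00765)
p: 0.65802 → 0.65134  (Δp = -0.00668)

0.6513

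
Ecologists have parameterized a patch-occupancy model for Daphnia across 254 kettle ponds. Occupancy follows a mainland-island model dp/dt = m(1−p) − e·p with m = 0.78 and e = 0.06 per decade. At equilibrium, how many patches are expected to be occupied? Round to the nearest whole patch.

p* = m/(m+e) = 0.78/0.8400 = 0.9286.
Expected occupied patches = N × p* = 254 × 0.9286 = 235.86 ≈ 236.

236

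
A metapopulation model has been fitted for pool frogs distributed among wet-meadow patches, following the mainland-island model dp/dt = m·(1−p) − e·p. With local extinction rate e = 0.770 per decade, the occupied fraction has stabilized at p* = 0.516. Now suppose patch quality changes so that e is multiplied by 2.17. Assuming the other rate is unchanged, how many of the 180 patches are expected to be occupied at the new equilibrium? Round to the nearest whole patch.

Balance m(1−p*) = e·p* gives m = e·p*/(1−p*) = 0.770×0.51600/0.48400 = 0.82091.
New p* = m/(m+e) = 0.82091/(0.82091+1.67090) = 0.32944.
Expected occupied = 180 × 0.32944 = 59.30 ≈ 59.

59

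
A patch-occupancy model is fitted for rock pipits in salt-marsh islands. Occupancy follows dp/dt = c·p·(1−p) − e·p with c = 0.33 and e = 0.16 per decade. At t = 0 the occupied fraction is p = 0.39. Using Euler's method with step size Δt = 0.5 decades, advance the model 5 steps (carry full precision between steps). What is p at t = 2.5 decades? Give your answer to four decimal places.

Update rule: p ← p + [c·p·(1−p) − e·p]·Δt with Δt = 0.5.
step 1: Δp = +0.00805, p = 0.39805
step 2: Δp = +0.00769, p = 0.40574
step 3: Δp = +0.00732, p = 0.41307
step 4: Δp = +0.00696, p = 0.42003
step 5: Δp = +0.00659, p = 0.42662

0.4266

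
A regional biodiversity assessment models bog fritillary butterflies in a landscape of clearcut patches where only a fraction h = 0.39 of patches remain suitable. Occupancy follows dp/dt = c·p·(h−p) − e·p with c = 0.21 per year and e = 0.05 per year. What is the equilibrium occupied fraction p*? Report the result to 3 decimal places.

0.152

Setting dp/dt = 0 and dividing by p* gives c·(h−p*) = e.
So p* = h − e/c = 0.39 − 0.05/0.21 = 0.39 − 0.2381 = 0.1519.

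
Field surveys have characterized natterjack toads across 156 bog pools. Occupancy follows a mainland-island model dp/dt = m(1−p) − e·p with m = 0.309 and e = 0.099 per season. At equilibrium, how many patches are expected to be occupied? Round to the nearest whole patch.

118

p* = m/(m+e) = 0.309/0.4080 = 0.7574.
Expected occupied patches = N × p* = 156 × 0.7574 = 118.15 ≈ 118.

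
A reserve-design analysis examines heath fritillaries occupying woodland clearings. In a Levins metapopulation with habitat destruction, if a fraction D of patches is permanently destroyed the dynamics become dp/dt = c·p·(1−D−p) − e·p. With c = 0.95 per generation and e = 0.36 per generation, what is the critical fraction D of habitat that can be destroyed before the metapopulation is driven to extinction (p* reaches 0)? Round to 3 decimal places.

0.621

The nontrivial equilibrium is p* = (1−D) − e/c; extinction occurs when this hits zero.
So D_crit = 1 − e/c = 1 − 0.36/0.95 = 1 − 0.3789 = 0.6211.
Note this equals the original equilibrium occupancy — the Levins extinction-debt result.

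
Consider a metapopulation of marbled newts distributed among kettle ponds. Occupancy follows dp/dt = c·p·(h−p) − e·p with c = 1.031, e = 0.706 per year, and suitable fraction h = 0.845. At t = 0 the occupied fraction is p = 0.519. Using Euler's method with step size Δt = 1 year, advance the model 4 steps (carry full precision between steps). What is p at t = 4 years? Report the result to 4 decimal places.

0.2202

Update rule: p ← p + [c·p·(h−p) − e·p]·Δt with Δt = 1.
step 1: Δp = -0.19197, p = 0.32703
step 2: Δp = -0.05624, p = 0.27079
step 3: Δp = -0.03087, p = 0.23992
step 4: Δp = -0.01971, p = 0.22021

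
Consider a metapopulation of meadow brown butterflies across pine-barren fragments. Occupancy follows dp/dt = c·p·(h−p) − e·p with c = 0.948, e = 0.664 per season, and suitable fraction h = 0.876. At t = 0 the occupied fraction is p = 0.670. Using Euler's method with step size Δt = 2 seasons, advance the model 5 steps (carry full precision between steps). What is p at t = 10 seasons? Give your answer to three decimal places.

Update rule: p ← p + [c·p·(h−p) − e·p]·Δt with Δt = 2.
  1  |  dp/dt·Δt = -0.628074  |  p_1 = 0.041926
  2  |  dp/dt·Δt = +0.010624  |  p_2 = 0.052550
  3  |  dp/dt·Δt = +0.012258  |  p_3 = 0.064808
  4  |  dp/dt·Δt = +0.013611  |  p_4 = 0.078419
  5  |  dp/dt·Δt = +0.014446  |  p_5 = 0.092865

0.093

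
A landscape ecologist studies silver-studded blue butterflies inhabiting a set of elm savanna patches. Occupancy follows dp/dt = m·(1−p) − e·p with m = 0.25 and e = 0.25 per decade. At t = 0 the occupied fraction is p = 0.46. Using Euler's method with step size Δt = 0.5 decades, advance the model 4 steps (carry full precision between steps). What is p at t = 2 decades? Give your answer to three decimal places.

Update rule: p ← p + [m·(1−p) − e·p]·Δt with Δt = 0.5.
step 1: Δp = +0.01000, p = 0.47000
step 2: Δp = +0.00750, p = 0.47750
step 3: Δp = +0.00562, p = 0.48313
step 4: Δp = +0.00422, p = 0.48734

0.487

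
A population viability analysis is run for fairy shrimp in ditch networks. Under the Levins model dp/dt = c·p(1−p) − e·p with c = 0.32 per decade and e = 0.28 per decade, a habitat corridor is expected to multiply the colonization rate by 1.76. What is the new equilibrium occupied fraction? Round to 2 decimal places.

0.50

Before: p* = 1 − 0.28/0.32 = 0.1250.
After the change, c = 0.5632, e = 0.28, so p* = 1 − 0.28/0.5632 = 0.5028.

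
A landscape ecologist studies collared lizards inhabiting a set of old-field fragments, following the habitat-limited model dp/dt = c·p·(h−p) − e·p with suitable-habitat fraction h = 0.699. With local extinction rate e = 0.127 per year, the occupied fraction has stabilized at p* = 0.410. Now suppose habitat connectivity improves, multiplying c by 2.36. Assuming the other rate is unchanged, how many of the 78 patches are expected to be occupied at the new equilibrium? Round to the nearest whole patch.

45

Balance c(h−p*) = e gives c = e/(0.699 − 0.41000) = 0.127/0.28900 = 0.43945.
New p* = 0.699 − e/c = 0.699 − 0.12700/1.03710 = 0.57654.
Expected occupied = 78 × 0.57654 = 44.97 ≈ 45.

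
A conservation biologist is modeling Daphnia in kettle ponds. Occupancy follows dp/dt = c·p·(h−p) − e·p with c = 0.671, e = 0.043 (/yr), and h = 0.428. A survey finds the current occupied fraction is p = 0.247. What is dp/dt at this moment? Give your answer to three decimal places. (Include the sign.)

Colonization term: c·p·(h−p) = 0.671×0.247×0.1810 = 0.03000.
Extinction term: e·p = 0.01062.
dp/dt = 0.03000 − 0.01062 = 0.01938.

0.019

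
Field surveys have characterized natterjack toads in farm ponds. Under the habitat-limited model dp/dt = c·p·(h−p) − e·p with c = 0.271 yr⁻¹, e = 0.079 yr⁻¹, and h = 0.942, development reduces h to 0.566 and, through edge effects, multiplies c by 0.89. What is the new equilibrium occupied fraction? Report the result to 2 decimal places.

0.24

Before: p* = h − e/c = 0.942 − 0.079/0.271 = 0.942 − 0.2915 = 0.6505.
After: c = 0.24119, e = 0.079, h = 0.566; p* = 0.566 − 0.079/0.24119 = 0.2385.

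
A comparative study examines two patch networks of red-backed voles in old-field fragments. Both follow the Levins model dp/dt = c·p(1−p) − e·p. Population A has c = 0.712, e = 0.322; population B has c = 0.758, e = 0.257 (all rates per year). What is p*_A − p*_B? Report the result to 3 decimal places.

-0.113

A: p*_A = 1 − 0.322/0.712 = 0.5478.
B: p*_B = 1 − 0.257/0.758 = 0.6609.
p*_A − p*_B = 0.5478 − 0.6609 = -0.1132.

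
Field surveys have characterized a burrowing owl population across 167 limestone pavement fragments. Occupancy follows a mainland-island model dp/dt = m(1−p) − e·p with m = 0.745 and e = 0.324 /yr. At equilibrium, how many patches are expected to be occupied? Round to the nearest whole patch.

p* = m/(m+e) = 0.745/1.0690 = 0.6969.
Expected occupied patches = N × p* = 167 × 0.6969 = 116.38 ≈ 116.

116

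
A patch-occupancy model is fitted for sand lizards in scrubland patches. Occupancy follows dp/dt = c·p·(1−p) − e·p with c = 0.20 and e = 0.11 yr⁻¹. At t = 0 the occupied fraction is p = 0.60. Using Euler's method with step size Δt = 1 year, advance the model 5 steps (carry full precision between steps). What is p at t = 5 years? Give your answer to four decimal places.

Update rule: p ← p + [c·p·(1−p) − e·p]·Δt with Δt = 1.
  1  |  dp/dt·Δt = -0.018000  |  p_1 = 0.582000
  2  |  dp/dt·Δt = -0.015365  |  p_2 = 0.566635
  3  |  dp/dt·Δt = -0.013218  |  p_3 = 0.553417
  4  |  dp/dt·Δt = -0.011447  |  p_4 = 0.541971
  5  |  dp/dt·Δt = -0.009969  |  p_5 = 0.532002

0.5320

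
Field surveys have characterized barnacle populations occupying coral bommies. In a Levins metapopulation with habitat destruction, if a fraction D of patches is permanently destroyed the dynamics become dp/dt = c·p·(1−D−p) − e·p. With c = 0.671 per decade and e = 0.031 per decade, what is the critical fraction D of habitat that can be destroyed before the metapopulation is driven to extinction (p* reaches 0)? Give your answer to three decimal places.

The nontrivial equilibrium is p* = (1−D) − e/c; extinction occurs when this hits zero.
So D_crit = 1 − e/c = 1 − 0.031/0.671 = 1 − 0.0462 = 0.9538.
This equals the undisturbed p*, a classic result of Lande's extension.

0.954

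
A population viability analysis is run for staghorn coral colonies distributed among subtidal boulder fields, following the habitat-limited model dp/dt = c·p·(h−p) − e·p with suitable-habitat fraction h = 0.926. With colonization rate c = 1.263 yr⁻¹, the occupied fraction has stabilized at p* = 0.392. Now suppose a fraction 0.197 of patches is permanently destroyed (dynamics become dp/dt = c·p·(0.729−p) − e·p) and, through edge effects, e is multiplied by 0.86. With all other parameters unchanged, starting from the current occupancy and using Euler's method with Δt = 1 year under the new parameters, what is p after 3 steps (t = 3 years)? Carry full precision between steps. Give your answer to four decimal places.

Balance c(h−p*) = e gives e = 1.263×(0.926 − 0.39200) = 0.67444.
Starting from p₀ = 0.39200; update p ← p + (dp/dt)·Δt with the new parameters.
p: 0.39200 → 0.33148  (Δp = -0.06052)
p: 0.33148 → 0.30564  (Δp = -0.02584)
p: 0.30564 → 0.29179  (Δp = -0.01385)

0.2918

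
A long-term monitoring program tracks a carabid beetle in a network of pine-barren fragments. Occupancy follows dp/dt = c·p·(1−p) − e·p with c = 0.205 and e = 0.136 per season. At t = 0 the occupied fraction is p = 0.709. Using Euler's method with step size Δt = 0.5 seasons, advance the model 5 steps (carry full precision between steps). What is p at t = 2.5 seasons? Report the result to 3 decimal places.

Update rule: p ← p + [c·p·(1−p) − e·p]·Δt with Δt = 0.5.
t = 0.5: p = 0.70900 + (-0.02706) = 0.68194
t = 1: p = 0.68194 + (-0.02414) = 0.65780
t = 1.5: p = 0.65780 + (-0.02166) = 0.63614
t = 2: p = 0.63614 + (-0.01953) = 0.61661
t = 2.5: p = 0.61661 + (-0.01770) = 0.59891

0.599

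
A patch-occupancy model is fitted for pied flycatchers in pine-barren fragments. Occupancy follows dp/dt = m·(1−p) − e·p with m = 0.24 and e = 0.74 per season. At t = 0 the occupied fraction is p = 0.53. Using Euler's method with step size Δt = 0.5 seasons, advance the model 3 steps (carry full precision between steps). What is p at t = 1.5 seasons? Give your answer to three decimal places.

Update rule: p ← p + [m·(1−p) − e·p]·Δt with Δt = 0.5.
step 1: Δp = -0.13970, p = 0.39030
step 2: Δp = -0.07125, p = 0.31905
step 3: Δp = -0.03634, p = 0.28272

0.283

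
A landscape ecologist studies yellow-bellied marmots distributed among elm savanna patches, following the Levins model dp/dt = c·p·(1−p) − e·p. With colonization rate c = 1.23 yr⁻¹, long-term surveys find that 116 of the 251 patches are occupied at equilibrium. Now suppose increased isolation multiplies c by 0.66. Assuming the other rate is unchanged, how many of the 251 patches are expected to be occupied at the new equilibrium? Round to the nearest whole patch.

46

Observed p* = 116/251 = 0.46215.
Balance c(1−p*) = e gives e = 1.23×(1 − 0.46215) = 0.66156.
New p* = 1 − e/c = 1 − 0.66156/0.81180 = 0.18507.
Expected occupied = 251 × 0.18507 = 46.45 ≈ 46.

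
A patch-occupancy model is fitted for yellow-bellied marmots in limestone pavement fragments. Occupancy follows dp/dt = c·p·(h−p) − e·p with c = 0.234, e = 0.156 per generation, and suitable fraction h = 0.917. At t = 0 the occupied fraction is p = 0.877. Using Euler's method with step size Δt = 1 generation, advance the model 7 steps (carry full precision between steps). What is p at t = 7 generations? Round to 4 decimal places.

Update rule: p ← p + [c·p·(h−p) − e·p]·Δt with Δt = 1.
step 1: Δp = -0.12860, p = 0.74840
step 2: Δp = -0.08722, p = 0.66117
step 3: Δp = -0.06356, p = 0.59761
step 4: Δp = -0.04856, p = 0.54905
step 5: Δp = -0.03838, p = 0.51067
step 6: Δp = -0.03111, p = 0.47956
step 7: Δp = -0.02572, p = 0.45384

0.4538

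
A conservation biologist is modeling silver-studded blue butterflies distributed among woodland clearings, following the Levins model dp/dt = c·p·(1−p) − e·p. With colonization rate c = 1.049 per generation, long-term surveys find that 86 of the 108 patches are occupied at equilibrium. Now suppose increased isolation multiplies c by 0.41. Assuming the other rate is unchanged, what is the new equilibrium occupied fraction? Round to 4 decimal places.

0.5032

Observed p* = 86/108 = 0.79630.
Balance c(1−p*) = e gives e = 1.049×(1 − 0.79630) = 0.21368.
New p* = 1 − e/c = 1 − 0.21368/0.43009 = 0.50317.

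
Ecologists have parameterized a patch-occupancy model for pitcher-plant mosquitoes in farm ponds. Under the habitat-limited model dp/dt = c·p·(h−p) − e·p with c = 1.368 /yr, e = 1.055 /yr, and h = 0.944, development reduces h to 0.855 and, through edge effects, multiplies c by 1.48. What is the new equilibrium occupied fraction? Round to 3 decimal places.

Before: p* = h − e/c = 0.944 − 1.055/1.368 = 0.944 − 0.7712 = 0.1728.
After: c = 2.02464, e = 1.055, h = 0.855; p* = 0.855 − 1.055/2.02464 = 0.3339.

0.334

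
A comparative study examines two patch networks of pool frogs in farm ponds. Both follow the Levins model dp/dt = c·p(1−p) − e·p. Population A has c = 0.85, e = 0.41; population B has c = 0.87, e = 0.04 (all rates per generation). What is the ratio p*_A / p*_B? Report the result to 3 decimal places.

A: p*_A = 1 − 0.41/0.85 = 0.5176.
B: p*_B = 1 − 0.04/0.87 = 0.9540.
p*_A / p*_B = 0.5176/0.9540 = 0.5426.

0.543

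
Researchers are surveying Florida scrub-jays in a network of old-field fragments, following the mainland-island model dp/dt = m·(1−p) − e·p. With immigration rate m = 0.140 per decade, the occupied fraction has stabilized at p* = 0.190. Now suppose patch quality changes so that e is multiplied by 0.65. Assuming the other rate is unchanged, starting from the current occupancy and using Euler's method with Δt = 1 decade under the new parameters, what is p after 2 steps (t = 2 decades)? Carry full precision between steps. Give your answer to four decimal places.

Balance m(1−p*) = e·p* gives e = m(1−p*)/p* = 0.140×0.81000/0.19000 = 0.59684.
Starting from p₀ = 0.19000; update p ← p + (dp/dt)·Δt with the new parameters.
t = 1: p = 0.19000 + (+0.03969) = 0.22969
t = 2: p = 0.22969 + (+0.01874) = 0.24843

0.2484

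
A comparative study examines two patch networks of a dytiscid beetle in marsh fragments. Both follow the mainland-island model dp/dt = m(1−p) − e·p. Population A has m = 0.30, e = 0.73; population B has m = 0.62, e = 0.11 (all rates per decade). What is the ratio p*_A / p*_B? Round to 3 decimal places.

A: p*_A = m/(m+e) = 0.30/1.0300 = 0.2913.
B: p*_B = 0.62/0.7300 = 0.8493.
p*_A / p*_B = 0.2913/0.8493 = 0.3429.

0.343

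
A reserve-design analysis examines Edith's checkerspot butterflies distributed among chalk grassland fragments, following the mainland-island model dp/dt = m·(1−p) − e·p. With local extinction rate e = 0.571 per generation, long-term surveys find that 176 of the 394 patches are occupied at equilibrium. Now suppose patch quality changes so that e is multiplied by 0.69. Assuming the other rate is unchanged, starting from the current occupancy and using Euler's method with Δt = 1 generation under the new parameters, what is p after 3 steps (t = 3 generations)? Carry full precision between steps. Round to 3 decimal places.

Observed p* = 176/394 = 0.44670.
Balance m(1−p*) = e·p* gives m = e·p*/(1−p*) = 0.571×0.44670/0.55330 = 0.46099.
Starting from p₀ = 0.44670; update p ← p + (dp/dt)·Δt with the new parameters.
t = 1: p = 0.44670 + (+0.07907) = 0.52577
t = 2: p = 0.52577 + (+0.01147) = 0.53724
t = 3: p = 0.53724 + (+0.00166) = 0.53890

0.539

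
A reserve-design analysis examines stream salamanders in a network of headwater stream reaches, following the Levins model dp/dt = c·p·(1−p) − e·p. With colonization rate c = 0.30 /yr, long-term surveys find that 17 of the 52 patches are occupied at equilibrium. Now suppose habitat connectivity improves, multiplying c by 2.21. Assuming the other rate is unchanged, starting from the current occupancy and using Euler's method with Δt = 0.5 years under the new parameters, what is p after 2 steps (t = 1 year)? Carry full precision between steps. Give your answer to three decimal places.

0.407

Observed p* = 17/52 = 0.32692.
Balance c(1−p*) = e gives e = 0.30×(1 − 0.32692) = 0.20192.
Starting from p₀ = 0.32692; update p ← p + (dp/dt)·Δt with the new parameters.
p: 0.32692 → 0.36686  (Δp = +0.03994)
p: 0.36686 → 0.40682  (Δp = +0.03996)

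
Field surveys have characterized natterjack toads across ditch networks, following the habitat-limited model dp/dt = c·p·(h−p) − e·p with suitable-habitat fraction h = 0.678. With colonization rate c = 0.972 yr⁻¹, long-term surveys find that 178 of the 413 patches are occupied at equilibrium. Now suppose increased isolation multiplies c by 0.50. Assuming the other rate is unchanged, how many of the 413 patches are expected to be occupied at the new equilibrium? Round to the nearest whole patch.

Observed p* = 178/413 = 0.43099.
Balance c(h−p*) = e gives e = 0.972×(0.678 − 0.43099) = 0.24009.
New p* = 0.678 − e/c = 0.678 − 0.24009/0.48600 = 0.18399.
Expected occupied = 413 × 0.18399 = 75.99 ≈ 76.

76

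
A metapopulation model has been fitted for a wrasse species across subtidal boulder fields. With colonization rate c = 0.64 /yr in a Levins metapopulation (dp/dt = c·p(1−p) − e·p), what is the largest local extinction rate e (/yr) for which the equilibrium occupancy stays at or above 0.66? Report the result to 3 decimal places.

1 − e/c ≥ 0.66 ⇒ e ≤ c(1 − 0.66) = 0.64 × 0.3400.
e_max = 0.2176.

0.218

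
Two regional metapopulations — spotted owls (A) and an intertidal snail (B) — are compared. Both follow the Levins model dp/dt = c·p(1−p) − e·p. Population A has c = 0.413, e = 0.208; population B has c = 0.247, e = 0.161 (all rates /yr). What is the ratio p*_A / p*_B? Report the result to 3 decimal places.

1.426

A: p*_A = 1 − 0.208/0.413 = 0.4964.
B: p*_B = 1 − 0.161/0.247 = 0.3482.
p*_A / p*_B = 0.4964/0.3482 = 1.4256.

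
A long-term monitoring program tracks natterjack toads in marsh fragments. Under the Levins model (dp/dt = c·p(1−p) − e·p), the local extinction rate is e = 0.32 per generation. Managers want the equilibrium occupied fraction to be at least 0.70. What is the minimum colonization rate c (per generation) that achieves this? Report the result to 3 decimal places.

1.067

p* = 1 − e/c ≥ 0.70 requires e/c ≤ 0.3000, i.e. c ≥ e/0.3000.
c_min = 0.32/0.3000 = 1.0667.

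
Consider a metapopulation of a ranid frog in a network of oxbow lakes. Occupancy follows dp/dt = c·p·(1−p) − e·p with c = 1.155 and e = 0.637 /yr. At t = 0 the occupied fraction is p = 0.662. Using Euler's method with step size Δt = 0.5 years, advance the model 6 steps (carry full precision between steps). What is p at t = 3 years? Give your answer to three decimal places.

Update rule: p ← p + [c·p·(1−p) − e·p]·Δt with Δt = 0.5.
p: 0.66200 → 0.58037  (Δp = -0.08163)
p: 0.58037 → 0.53617  (Δp = -0.04420)
p: 0.53617 → 0.50902  (Δp = -0.02715)
p: 0.50902 → 0.49122  (Δp = -0.01779)
p: 0.49122 → 0.47910  (Δp = -0.01212)
p: 0.47910 → 0.47063  (Δp = -0.00847)

0.471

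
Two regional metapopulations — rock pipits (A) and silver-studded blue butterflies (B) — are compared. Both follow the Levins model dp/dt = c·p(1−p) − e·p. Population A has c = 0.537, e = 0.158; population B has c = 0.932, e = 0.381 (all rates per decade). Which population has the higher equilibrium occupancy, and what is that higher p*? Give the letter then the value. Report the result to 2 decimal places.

A: p*_A = 1 − 0.158/0.537 = 0.7058.
B: p*_B = 1 − 0.381/0.932 = 0.5912.
A is higher at 0.7058.

A, 0.71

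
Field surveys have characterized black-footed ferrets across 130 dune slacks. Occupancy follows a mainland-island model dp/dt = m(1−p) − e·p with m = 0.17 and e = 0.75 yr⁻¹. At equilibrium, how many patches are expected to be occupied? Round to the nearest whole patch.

p* = m/(m+e) = 0.17/0.9200 = 0.1848.
Expected occupied patches = N × p* = 130 × 0.1848 = 24.02 ≈ 24.

24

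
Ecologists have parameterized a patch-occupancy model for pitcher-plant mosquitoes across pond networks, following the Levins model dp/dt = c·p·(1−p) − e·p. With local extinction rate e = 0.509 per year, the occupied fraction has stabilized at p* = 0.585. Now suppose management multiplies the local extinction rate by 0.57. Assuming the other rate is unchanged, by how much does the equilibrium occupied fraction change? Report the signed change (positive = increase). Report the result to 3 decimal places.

0.178

Balance c(1−p*) = e gives c = e/(1 − 0.58500) = 0.509/0.41500 = 1.22651.
New p* = 1 − e/c = 1 − 0.29013/1.22651 = 0.76345.
Δp* = 0.76345 − 0.58500 = +0.17845.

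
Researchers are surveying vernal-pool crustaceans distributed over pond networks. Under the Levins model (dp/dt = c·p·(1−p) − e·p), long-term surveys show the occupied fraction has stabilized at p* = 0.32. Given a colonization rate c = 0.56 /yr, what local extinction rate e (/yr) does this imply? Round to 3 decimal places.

0.381

At equilibrium c(1−p*) = e.
e = 0.56 × (1 − 0.32) = 0.56 × 0.6800 = 0.3808.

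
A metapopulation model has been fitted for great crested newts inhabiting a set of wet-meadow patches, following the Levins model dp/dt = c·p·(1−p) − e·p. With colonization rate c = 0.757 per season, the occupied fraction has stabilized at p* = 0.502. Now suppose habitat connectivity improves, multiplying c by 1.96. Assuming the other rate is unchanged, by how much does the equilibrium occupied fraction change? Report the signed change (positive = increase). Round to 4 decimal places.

0.2439

Balance c(1−p*) = e gives e = 0.757×(1 − 0.50200) = 0.37699.
New p* = 1 − e/c = 1 − 0.37699/1.48372 = 0.74592.
Δp* = 0.74592 − 0.50200 = +0.24392.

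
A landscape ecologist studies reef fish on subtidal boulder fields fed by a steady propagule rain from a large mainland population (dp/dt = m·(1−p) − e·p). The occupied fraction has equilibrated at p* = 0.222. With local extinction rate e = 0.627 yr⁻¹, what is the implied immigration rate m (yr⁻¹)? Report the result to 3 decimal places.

At equilibrium m(1−p*) = e·p*, so m = e·p*/(1−p*).
m = 0.627 × 0.222 / 0.7780 = 0.1392/0.7780 = 0.1789.

0.179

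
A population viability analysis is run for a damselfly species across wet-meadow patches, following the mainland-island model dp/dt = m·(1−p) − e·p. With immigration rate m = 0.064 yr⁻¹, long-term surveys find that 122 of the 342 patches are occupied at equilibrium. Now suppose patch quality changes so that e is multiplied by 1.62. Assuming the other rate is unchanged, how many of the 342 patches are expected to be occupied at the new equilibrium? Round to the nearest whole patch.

Observed p* = 122/342 = 0.35673.
Balance m(1−p*) = e·p* gives e = m(1−p*)/p* = 0.064×0.64327/0.35673 = 0.11541.
New p* = m/(m+e) = 0.06400/(0.06400+0.18696) = 0.25502.
Expected occupied = 342 × 0.25502 = 87.22 ≈ 87.

87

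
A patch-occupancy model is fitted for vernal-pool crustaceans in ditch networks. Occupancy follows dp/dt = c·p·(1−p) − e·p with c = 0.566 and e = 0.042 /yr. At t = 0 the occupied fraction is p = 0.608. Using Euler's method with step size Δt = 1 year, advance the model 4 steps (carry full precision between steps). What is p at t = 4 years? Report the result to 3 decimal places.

0.891

Update rule: p ← p + [c·p·(1−p) − e·p]·Δt with Δt = 1.
t = 1: p = 0.60800 + (+0.10936) = 0.71736
t = 2: p = 0.71736 + (+0.08463) = 0.80199
t = 3: p = 0.80199 + (+0.05620) = 0.85819
t = 4: p = 0.85819 + (+0.03284) = 0.89103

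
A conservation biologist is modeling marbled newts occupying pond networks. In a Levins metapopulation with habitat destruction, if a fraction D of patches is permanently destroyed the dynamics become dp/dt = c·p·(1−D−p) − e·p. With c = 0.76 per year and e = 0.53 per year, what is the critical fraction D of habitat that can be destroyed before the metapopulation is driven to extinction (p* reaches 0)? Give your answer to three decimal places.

0.303

The nontrivial equilibrium is p* = (1−D) − e/c; extinction occurs when this hits zero.
So D_crit = 1 − e/c = 1 − 0.53/0.76 = 1 − 0.6974 = 0.3026.
This equals the undisturbed p*, a classic result of Lande's extension.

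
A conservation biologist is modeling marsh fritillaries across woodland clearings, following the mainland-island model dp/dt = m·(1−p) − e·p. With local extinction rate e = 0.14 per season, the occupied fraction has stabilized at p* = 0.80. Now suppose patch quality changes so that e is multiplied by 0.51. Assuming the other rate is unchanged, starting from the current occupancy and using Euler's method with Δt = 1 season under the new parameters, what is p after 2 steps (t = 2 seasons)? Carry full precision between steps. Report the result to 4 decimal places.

Balance m(1−p*) = e·p* gives m = e·p*/(1−p*) = 0.14×0.80000/0.20000 = 0.56000.
Starting from p₀ = 0.80000; update p ← p + (dp/dt)·Δt with the new parameters.
  1  |  dp/dt·Δt = +0.054880  |  p_1 = 0.854880
  2  |  dp/dt·Δt = +0.020229  |  p_2 = 0.875109

0.8751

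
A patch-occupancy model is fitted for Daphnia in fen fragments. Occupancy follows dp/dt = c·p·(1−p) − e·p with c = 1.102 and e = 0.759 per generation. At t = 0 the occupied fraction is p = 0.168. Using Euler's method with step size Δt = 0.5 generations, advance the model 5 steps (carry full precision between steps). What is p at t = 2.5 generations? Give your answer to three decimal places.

Update rule: p ← p + [c·p·(1−p) − e·p]·Δt with Δt = 0.5.
p: 0.16800 → 0.18126  (Δp = +0.01326)
p: 0.18126 → 0.19424  (Δp = +0.01298)
p: 0.19424 → 0.20677  (Δp = +0.01252)
p: 0.20677 → 0.21867  (Δp = +0.01190)
p: 0.21867 → 0.22983  (Δp = +0.01115)

0.230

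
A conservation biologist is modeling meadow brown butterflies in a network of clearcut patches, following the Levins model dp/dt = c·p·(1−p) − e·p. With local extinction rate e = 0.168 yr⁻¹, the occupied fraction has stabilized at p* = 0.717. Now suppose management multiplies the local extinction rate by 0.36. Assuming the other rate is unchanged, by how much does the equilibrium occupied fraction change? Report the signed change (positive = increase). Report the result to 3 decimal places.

0.181

Balance c(1−p*) = e gives c = e/(1 − 0.71700) = 0.168/0.28300 = 0.59364.
New p* = 1 − e/c = 1 − 0.06048/0.59364 = 0.89812.
Δp* = 0.89812 − 0.71700 = +0.18112.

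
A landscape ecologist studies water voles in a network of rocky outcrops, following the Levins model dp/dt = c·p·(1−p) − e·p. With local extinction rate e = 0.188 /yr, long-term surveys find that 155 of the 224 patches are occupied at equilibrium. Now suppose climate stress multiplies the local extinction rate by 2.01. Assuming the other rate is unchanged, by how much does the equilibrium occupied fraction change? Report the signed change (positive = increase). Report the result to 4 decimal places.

Observed p* = 155/224 = 0.69196.
Balance c(1−p*) = e gives c = e/(1 − 0.69196) = 0.188/0.30804 = 0.61031.
New p* = 1 − e/c = 1 − 0.37788/0.61031 = 0.38084.
Δp* = 0.38084 − 0.69196 = -0.31112.

-0.3111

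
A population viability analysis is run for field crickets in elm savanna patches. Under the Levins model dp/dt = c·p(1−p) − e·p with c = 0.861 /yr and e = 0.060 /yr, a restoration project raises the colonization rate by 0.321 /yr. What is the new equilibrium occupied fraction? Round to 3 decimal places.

Before: p* = 1 − 0.060/0.861 = 0.9303.
After the change, c = 1.182, e = 0.06, so p* = 1 − 0.06/1.182 = 0.9492.

0.949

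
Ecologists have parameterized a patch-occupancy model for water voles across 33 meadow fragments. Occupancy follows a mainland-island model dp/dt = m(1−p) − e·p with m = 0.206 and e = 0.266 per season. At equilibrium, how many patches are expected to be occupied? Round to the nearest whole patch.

14

p* = m/(m+e) = 0.206/0.4720 = 0.4364.
Expected occupied patches = N × p* = 33 × 0.4364 = 14.40 ≈ 14.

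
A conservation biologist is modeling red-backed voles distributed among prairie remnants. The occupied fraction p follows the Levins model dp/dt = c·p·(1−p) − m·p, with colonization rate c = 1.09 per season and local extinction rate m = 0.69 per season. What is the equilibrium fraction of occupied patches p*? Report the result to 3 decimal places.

At equilibrium, colonization balances extinction: c·p*·(1−p*) = m·p*.
So p* = 1 − m/c = 1 − 0.69/1.09 = 1 − 0.6330 = 0.3670.

0.367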